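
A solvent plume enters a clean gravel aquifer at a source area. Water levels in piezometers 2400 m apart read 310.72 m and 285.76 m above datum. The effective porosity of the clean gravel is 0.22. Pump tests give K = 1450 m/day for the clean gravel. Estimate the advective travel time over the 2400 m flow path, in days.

Hydraulic gradient i = (310.72 − 285.76) / 2400 = 24.96 / 2400 = 0.01040.
Darcy flux q = K · i = 1450 × 0.01040 = 15.08 m/day.
Seepage velocity v = q / n_e = 15.08 / 0.22 = 68.55 m/day.
Travel time t = L / v = 2400 / 68.55 = 35.01 days.

35.0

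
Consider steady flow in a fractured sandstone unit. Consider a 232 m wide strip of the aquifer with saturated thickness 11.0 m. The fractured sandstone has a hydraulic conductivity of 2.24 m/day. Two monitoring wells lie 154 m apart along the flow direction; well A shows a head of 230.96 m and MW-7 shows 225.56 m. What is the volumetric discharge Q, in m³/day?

Cross-sectional area A = 232 × 11.0 = 2552 m².
Hydraulic gradient i = (230.96 − 225.56) / 154 = 5.4 / 154 = 0.03506.
Darcy's law: Q = K · A · i = 2.240 × 2552 × 0.03506 = 200.4 m³/day.

200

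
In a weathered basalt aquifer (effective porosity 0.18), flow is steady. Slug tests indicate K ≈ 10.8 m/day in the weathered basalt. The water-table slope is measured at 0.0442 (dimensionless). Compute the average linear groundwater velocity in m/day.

Hydraulic gradient i = 0.0442.
Darcy flux q = K · i = 10.80 × 0.04420 = 0.4774 m/day.
Seepage velocity v = q / n_e = 0.4774 / 0.18 = 2.652 m/day.

2.65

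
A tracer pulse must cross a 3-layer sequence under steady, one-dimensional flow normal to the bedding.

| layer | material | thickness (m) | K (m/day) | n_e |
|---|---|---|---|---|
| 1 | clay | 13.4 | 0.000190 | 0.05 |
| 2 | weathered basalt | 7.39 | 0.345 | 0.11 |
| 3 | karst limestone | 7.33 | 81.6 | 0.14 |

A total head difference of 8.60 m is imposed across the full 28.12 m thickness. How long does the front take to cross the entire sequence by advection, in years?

56.4

With flow normal to the layers, continuity requires the same specific discharge q through every layer.
Σ(b_i/K_i) = 13.4/0.000190 + 7.39/0.345 + 7.33/81.6 = 70548 d.
q = Δh / Σ(b_i/K_i) = 8.60 / 70548 = 0.0001219 m/day.
In each layer the seepage velocity is v_i = q/n_i, so the layer transit time is t_i = b_i·n_i / q:
  layer 1 (clay): t_1 = 13.4 × 0.05 / 0.0001219 = 5496 d
  layer 2 (weathered basalt): t_2 = 7.39 × 0.11 / 0.0001219 = 6668 d
  layer 3 (karst limestone): t_3 = 7.33 × 0.14 / 0.0001219 = 8418 d
Total t = Σ t_i = 20583 days = 56.35 years.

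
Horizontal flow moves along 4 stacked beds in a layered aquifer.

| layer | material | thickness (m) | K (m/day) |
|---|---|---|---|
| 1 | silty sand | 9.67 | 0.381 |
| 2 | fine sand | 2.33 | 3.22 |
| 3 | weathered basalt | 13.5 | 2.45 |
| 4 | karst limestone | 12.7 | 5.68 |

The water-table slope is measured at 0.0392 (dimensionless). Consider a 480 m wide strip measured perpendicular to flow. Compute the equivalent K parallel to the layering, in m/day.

Flow is parallel to layering, so each bed carries its own Darcy discharge and the transmissivities add.
Σ(K_i·b_i) = 0.381×9.67 + 3.22×2.33 + 2.45×13.5 + 5.68×12.7 = 116.4 m²/day.
Total thickness b = 38.20 m, so K_eq = Σ(K_i·b_i)/b = 3.047 m/day.

3.05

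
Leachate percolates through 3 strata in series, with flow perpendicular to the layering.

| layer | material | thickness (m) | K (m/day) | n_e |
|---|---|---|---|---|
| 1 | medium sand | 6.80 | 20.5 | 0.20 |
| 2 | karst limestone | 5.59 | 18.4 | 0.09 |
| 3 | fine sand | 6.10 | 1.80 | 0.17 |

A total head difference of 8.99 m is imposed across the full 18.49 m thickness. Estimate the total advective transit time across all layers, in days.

1.30

With flow normal to the layers, continuity requires the same specific discharge q through every layer.
Σ(b_i/K_i) = 6.80/20.5 + 5.59/18.4 + 6.10/1.80 = 4.024 d.
q = Δh / Σ(b_i/K_i) = 8.99 / 4.024 = 2.234 m/day.
In each layer the seepage velocity is v_i = q/n_i, so the layer transit time is t_i = b_i·n_i / q:
  layer 1 (medium sand): t_1 = 6.80 × 0.20 / 2.234 = 0.6088 d
  layer 2 (karst limestone): t_2 = 5.59 × 0.09 / 2.234 = 0.2252 d
  layer 3 (fine sand): t_3 = 6.10 × 0.17 / 2.234 = 0.4642 d
Total t = Σ t_i = 1.298 days.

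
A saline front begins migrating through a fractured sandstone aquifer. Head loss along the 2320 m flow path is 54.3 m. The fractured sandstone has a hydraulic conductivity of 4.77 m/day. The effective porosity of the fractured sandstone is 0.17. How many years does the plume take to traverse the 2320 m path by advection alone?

Hydraulic gradient i = Δh / L = 54.3 / 2320 = 0.02341.
Darcy flux q = K · i = 4.770 × 0.02341 = 0.1116 m/day.
Seepage velocity v = q / n_e = 0.1116 / 0.17 = 0.6567 m/day.
Travel time t = L / v = 2320 / 0.6567 = 3533 days = 9.672 years.

9.67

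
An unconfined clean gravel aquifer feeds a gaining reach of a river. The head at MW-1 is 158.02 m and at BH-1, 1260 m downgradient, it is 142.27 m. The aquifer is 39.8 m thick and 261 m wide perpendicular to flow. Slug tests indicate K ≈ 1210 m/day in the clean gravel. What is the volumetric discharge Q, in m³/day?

Cross-sectional area A = 261 × 39.8 = 10388 m².
Hydraulic gradient i = (158.02 − 142.27) / 1260 = 15.75 / 1260 = 0.01250.
Darcy's law: Q = K · A · i = 1210 × 10388 × 0.01250 = 1.571e+05 m³/day.

157000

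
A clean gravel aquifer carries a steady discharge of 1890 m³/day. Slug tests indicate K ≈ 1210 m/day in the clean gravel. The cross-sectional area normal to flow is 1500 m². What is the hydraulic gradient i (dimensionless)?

0.00104

From Q = K·A·i, i = Q / (K·A) = 1890 / (1210 × 1500) = 0.001041.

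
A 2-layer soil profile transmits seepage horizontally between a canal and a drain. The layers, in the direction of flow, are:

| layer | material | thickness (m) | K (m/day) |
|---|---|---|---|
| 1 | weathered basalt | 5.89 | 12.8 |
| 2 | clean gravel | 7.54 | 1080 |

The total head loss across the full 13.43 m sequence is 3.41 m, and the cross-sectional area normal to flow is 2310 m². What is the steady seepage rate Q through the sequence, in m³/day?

16900

Flow is perpendicular to layering, so the layers act in series and the equivalent K is the thickness-weighted harmonic mean.
Total thickness L = 5.89 + 7.54 = 13.43 m.
Σ(b_i/K_i) = 5.89/12.8 + 7.54/1080 = 0.4671 d.
K_eq = L / Σ(b_i/K_i) = 13.43 / 0.4671 = 28.75 m/day.
Q = K_eq · A · (Δh/L) = 28.75 × 2310 × (3.41/13.43) = 16862 m³/day.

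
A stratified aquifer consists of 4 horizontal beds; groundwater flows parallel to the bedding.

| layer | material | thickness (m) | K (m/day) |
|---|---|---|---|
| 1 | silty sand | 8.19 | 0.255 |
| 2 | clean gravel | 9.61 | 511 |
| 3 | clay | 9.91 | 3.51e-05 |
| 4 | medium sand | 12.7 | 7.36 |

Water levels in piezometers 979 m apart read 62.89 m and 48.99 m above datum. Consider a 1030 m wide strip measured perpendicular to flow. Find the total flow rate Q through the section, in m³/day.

Flow is parallel to layering, so each bed carries its own Darcy discharge and the transmissivities add.
Σ(K_i·b_i) = 0.255×8.19 + 511×9.61 + 3.51e-05×9.91 + 7.36×12.7 = 5006 m²/day.
Hydraulic gradient i = (62.89 − 48.99) / 979 = 13.9 / 979 = 0.01420.
Q = Σ(K_i·b_i) · W · i = 5006 × 1030 × 0.01420 = 73212 m³/day.

73200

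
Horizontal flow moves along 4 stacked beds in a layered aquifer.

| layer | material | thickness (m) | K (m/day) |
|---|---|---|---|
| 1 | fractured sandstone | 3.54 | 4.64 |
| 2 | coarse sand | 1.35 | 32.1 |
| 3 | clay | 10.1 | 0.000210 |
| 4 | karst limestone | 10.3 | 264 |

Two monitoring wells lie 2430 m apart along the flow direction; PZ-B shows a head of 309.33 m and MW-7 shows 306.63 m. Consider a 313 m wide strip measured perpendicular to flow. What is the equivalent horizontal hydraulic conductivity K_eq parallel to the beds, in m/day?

110

Flow is parallel to layering, so each bed carries its own Darcy discharge and the transmissivities add.
Σ(K_i·b_i) = 4.64×3.54 + 32.1×1.35 + 0.000210×10.1 + 264×10.3 = 2779 m²/day.
Total thickness b = 25.29 m, so K_eq = Σ(K_i·b_i)/b = 109.9 m/day.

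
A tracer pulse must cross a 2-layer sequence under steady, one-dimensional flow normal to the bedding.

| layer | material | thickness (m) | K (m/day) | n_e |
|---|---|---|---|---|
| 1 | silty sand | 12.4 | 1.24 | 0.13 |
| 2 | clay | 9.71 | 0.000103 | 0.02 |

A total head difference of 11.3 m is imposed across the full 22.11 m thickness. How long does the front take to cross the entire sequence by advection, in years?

With flow normal to the layers, continuity requires the same specific discharge q through every layer.
Σ(b_i/K_i) = 12.4/1.24 + 9.71/0.000103 = 94282 d.
q = Δh / Σ(b_i/K_i) = 11.3 / 94282 = 0.0001199 m/day.
In each layer the seepage velocity is v_i = q/n_i, so the layer transit time is t_i = b_i·n_i / q:
  layer 1 (silty sand): t_1 = 12.4 × 0.13 / 0.0001199 = 13450 d
  layer 2 (clay): t_2 = 9.71 × 0.02 / 0.0001199 = 1620 d
Total t = Σ t_i = 15070 days = 41.26 years.

41.3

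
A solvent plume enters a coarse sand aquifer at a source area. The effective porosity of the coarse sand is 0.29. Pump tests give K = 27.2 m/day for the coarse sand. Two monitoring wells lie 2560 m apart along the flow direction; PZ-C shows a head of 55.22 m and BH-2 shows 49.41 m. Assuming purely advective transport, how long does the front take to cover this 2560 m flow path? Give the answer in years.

Hydraulic gradient i = (55.22 − 49.41) / 2560 = 5.81 / 2560 = 0.002270.
Darcy flux q = K · i = 27.20 × 0.002270 = 0.06173 m/day.
Seepage velocity v = q / n_e = 0.06173 / 0.29 = 0.2129 m/day.
Travel time t = L / v = 2560 / 0.2129 = 12026 days = 32.93 years.

32.9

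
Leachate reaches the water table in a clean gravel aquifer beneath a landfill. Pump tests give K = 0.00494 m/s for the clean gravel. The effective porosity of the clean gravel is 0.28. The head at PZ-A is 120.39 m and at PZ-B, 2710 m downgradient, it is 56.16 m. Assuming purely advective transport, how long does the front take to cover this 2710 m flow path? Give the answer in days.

Convert K: 0.00494 m/s × 86400 = 426.8 m/day.
Hydraulic gradient i = (120.39 − 56.16) / 2710 = 64.23 / 2710 = 0.02370.
Darcy flux q = K · i = 426.8 × 0.02370 = 10.12 m/day.
Seepage velocity v = q / n_e = 10.12 / 0.28 = 36.13 m/day.
Travel time t = L / v = 2710 / 36.13 = 75.01 days.

75.0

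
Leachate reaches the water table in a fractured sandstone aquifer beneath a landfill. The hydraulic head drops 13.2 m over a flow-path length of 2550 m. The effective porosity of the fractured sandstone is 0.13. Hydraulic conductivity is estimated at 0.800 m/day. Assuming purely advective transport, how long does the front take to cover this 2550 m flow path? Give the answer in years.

219

Hydraulic gradient i = Δh / L = 13.2 / 2550 = 0.005176.
Darcy flux q = K · i = 0.8000 × 0.005176 = 0.004141 m/day.
Seepage velocity v = q / n_e = 0.004141 / 0.13 = 0.03186 m/day.
Travel time t = L / v = 2550 / 0.03186 = 80050 days = 219.2 years.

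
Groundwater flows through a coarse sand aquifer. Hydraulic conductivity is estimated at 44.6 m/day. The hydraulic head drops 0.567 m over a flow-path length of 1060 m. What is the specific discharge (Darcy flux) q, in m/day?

0.0239

Hydraulic gradient i = Δh / L = 0.567 / 1060 = 0.0005349.
Specific discharge q = K · i = 44.60 × 0.0005349 = 0.02386 m/day.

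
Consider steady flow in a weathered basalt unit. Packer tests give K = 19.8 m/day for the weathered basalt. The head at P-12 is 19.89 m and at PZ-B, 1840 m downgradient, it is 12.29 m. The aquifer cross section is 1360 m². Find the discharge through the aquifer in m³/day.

Hydraulic gradient i = (19.89 − 12.29) / 1840 = 7.6 / 1840 = 0.004130.
Darcy's law: Q = K · A · i = 19.80 × 1360 × 0.004130 = 111.2 m³/day.

111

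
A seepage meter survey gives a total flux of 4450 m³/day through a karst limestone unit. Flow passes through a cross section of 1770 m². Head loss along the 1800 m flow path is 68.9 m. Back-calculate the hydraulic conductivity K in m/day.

Hydraulic gradient i = Δh / L = 68.9 / 1800 = 0.03828.
From Q = K·A·i, K = Q / (A·i) = 4450 / (1770 × 0.03828) = 65.68 m/day.

65.7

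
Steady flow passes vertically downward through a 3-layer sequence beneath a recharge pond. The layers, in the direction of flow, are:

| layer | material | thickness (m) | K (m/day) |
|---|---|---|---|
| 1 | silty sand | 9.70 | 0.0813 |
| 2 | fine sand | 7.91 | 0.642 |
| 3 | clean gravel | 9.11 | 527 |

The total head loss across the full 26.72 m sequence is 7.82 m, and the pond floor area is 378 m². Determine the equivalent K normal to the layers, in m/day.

0.203

Flow is perpendicular to layering, so the layers act in series and the equivalent K is the thickness-weighted harmonic mean.
Total thickness L = 9.70 + 7.91 + 9.11 = 26.72 m.
Σ(b_i/K_i) = 9.70/0.0813 + 7.91/0.642 + 9.11/527 = 131.6 d.
K_eq = L / Σ(b_i/K_i) = 26.72 / 131.6 = 0.2030 m/day.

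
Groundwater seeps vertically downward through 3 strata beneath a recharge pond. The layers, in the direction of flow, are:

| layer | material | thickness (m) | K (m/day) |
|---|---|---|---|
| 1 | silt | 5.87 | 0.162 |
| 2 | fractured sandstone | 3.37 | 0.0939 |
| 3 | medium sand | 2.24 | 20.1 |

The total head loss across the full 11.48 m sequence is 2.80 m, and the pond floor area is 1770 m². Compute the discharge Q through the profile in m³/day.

68.6

Flow is perpendicular to layering, so the layers act in series and the equivalent K is the thickness-weighted harmonic mean.
Total thickness L = 5.87 + 3.37 + 2.24 = 11.48 m.
Σ(b_i/K_i) = 5.87/0.162 + 3.37/0.0939 + 2.24/20.1 = 72.24 d.
K_eq = L / Σ(b_i/K_i) = 11.48 / 72.24 = 0.1589 m/day.
Q = K_eq · A · (Δh/L) = 0.1589 × 1770 × (2.80/11.48) = 68.61 m³/day.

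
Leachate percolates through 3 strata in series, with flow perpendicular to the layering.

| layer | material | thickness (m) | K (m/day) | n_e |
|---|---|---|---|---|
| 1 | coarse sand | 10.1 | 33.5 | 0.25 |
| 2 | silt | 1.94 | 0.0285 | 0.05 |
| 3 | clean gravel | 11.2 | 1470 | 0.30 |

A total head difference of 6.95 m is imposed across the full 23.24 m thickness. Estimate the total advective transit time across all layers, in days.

58.9

With flow normal to the layers, continuity requires the same specific discharge q through every layer.
Σ(b_i/K_i) = 10.1/33.5 + 1.94/0.0285 + 11.2/1470 = 68.38 d.
q = Δh / Σ(b_i/K_i) = 6.95 / 68.38 = 0.1016 m/day.
In each layer the seepage velocity is v_i = q/n_i, so the layer transit time is t_i = b_i·n_i / q:
  layer 1 (coarse sand): t_1 = 10.1 × 0.25 / 0.1016 = 24.84 d
  layer 2 (silt): t_2 = 1.94 × 0.05 / 0.1016 = 0.9544 d
  layer 3 (clean gravel): t_3 = 11.2 × 0.30 / 0.1016 = 33.06 d
Total t = Σ t_i = 58.86 days.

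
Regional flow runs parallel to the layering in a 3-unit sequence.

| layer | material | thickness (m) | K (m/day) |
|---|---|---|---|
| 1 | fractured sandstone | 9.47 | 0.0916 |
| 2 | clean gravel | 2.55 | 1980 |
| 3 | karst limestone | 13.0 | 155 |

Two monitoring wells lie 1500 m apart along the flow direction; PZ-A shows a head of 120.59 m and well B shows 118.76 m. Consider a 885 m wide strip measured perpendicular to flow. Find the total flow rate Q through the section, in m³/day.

7630

Flow is parallel to layering, so each bed carries its own Darcy discharge and the transmissivities add.
Σ(K_i·b_i) = 0.0916×9.47 + 1980×2.55 + 155×13.0 = 7065 m²/day.
Hydraulic gradient i = (120.59 − 118.76) / 1500 = 1.83 / 1500 = 0.001220.
Q = Σ(K_i·b_i) · W · i = 7065 × 885 × 0.001220 = 7628 m³/day.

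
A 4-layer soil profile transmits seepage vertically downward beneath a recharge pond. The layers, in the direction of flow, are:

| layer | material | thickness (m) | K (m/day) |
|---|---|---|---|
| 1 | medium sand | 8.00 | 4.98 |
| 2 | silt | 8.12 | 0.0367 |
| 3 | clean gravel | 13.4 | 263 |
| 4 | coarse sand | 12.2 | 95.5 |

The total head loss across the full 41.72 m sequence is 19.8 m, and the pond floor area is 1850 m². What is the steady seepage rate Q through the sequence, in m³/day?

164

Flow is perpendicular to layering, so the layers act in series and the equivalent K is the thickness-weighted harmonic mean.
Total thickness L = 8.00 + 8.12 + 13.4 + 12.2 = 41.72 m.
Σ(b_i/K_i) = 8.00/4.98 + 8.12/0.0367 + 13.4/263 + 12.2/95.5 = 223.0 d.
K_eq = L / Σ(b_i/K_i) = 41.72 / 223.0 = 0.1871 m/day.
Q = K_eq · A · (Δh/L) = 0.1871 × 1850 × (19.8/41.72) = 164.2 m³/day.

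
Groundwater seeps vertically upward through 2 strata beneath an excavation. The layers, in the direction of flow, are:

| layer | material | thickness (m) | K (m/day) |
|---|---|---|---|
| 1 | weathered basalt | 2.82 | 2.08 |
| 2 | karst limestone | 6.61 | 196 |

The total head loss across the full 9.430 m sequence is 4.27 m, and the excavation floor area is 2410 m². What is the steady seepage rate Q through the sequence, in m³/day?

Flow is perpendicular to layering, so the layers act in series and the equivalent K is the thickness-weighted harmonic mean.
Total thickness L = 2.82 + 6.61 = 9.430 m.
Σ(b_i/K_i) = 2.82/2.08 + 6.61/196 = 1.389 d.
K_eq = L / Σ(b_i/K_i) = 9.430 / 1.389 = 6.787 m/day.
Q = K_eq · A · (Δh/L) = 6.787 × 2410 × (4.27/9.430) = 7406 m³/day.

7410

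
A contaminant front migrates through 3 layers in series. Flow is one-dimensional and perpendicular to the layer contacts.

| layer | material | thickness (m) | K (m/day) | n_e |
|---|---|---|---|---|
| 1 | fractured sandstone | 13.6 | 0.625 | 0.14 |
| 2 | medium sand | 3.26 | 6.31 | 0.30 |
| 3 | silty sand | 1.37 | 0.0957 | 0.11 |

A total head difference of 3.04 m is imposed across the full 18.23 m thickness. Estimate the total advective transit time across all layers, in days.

36.5

With flow normal to the layers, continuity requires the same specific discharge q through every layer.
Σ(b_i/K_i) = 13.6/0.625 + 3.26/6.31 + 1.37/0.0957 = 36.59 d.
q = Δh / Σ(b_i/K_i) = 3.04 / 36.59 = 0.08308 m/day.
In each layer the seepage velocity is v_i = q/n_i, so the layer transit time is t_i = b_i·n_i / q:
  layer 1 (fractured sandstone): t_1 = 13.6 × 0.14 / 0.08308 = 22.92 d
  layer 2 (medium sand): t_2 = 3.26 × 0.30 / 0.08308 = 11.77 d
  layer 3 (silty sand): t_3 = 1.37 × 0.11 / 0.08308 = 1.814 d
Total t = Σ t_i = 36.50 days.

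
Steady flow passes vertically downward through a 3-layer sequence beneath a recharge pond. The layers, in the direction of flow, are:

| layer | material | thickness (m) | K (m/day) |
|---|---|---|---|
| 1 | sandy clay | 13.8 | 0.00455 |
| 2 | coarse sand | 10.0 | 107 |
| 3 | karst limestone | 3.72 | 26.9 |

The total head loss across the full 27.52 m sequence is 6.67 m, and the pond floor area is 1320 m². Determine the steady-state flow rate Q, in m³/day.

2.90

Flow is perpendicular to layering, so the layers act in series and the equivalent K is the thickness-weighted harmonic mean.
Total thickness L = 13.8 + 10.0 + 3.72 = 27.52 m.
Σ(b_i/K_i) = 13.8/0.00455 + 10.0/107 + 3.72/26.9 = 3033 d.
K_eq = L / Σ(b_i/K_i) = 27.52 / 3033 = 0.009073 m/day.
Q = K_eq · A · (Δh/L) = 0.009073 × 1320 × (6.67/27.52) = 2.903 m³/day.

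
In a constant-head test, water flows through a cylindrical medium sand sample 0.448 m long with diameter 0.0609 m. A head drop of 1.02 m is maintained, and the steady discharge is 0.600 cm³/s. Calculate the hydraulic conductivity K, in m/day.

7.82

Cross-sectional area A = π·(d/2)² = π × (0.0609/2)² = 0.002913 m².
Convert discharge: 0.600 cm³/s = 6.000e-07 m³/s.
Darcy's law rearranged: K = Q·L / (A·Δh) = 6.000e-07 × 0.448 / (0.002913 × 1.02) = 9.047e-05 m/s = 7.817 m/day.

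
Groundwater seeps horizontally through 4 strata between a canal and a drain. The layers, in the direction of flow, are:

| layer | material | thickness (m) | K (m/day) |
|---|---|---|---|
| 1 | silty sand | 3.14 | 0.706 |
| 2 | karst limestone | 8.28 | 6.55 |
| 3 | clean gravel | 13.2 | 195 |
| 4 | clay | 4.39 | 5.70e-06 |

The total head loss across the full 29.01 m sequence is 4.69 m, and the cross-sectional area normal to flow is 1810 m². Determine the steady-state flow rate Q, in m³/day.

Flow is perpendicular to layering, so the layers act in series and the equivalent K is the thickness-weighted harmonic mean.
Total thickness L = 3.14 + 8.28 + 13.2 + 4.39 = 29.01 m.
Σ(b_i/K_i) = 3.14/0.706 + 8.28/6.55 + 13.2/195 + 4.39/5.70e-06 = 7.702e+05 d.
K_eq = L / Σ(b_i/K_i) = 29.01 / 7.702e+05 = 3.767e-05 m/day.
Q = K_eq · A · (Δh/L) = 3.767e-05 × 1810 × (4.69/29.01) = 0.01102 m³/day.

0.0110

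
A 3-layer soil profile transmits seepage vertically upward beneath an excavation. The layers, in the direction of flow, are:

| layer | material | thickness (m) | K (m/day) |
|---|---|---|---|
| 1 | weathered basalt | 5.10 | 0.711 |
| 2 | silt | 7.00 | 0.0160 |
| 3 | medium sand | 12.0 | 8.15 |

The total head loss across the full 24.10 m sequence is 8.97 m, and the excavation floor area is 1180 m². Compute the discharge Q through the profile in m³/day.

23.7

Flow is perpendicular to layering, so the layers act in series and the equivalent K is the thickness-weighted harmonic mean.
Total thickness L = 5.10 + 7.00 + 12.0 = 24.10 m.
Σ(b_i/K_i) = 5.10/0.711 + 7.00/0.0160 + 12.0/8.15 = 446.1 d.
K_eq = L / Σ(b_i/K_i) = 24.10 / 446.1 = 0.05402 m/day.
Q = K_eq · A · (Δh/L) = 0.05402 × 1180 × (8.97/24.10) = 23.72 m³/day.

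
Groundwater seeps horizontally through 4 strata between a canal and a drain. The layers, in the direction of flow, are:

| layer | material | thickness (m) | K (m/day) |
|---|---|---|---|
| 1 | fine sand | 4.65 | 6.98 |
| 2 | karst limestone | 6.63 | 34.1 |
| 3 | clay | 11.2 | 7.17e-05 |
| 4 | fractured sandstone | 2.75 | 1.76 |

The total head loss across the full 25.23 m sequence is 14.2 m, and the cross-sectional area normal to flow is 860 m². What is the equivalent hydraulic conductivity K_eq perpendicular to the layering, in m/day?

Flow is perpendicular to layering, so the layers act in series and the equivalent K is the thickness-weighted harmonic mean.
Total thickness L = 4.65 + 6.63 + 11.2 + 2.75 = 25.23 m.
Σ(b_i/K_i) = 4.65/6.98 + 6.63/34.1 + 11.2/7.17e-05 + 2.75/1.76 = 1.562e+05 d.
K_eq = L / Σ(b_i/K_i) = 25.23 / 1.562e+05 = 0.0001615 m/day.

0.000162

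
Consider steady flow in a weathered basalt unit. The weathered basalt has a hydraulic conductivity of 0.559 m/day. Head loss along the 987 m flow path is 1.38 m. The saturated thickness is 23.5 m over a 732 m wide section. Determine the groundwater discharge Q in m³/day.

Cross-sectional area A = 732 × 23.5 = 17202 m².
Hydraulic gradient i = Δh / L = 1.38 / 987 = 0.001398.
Darcy's law: Q = K · A · i = 0.5590 × 17202 × 0.001398 = 13.44 m³/day.

13.4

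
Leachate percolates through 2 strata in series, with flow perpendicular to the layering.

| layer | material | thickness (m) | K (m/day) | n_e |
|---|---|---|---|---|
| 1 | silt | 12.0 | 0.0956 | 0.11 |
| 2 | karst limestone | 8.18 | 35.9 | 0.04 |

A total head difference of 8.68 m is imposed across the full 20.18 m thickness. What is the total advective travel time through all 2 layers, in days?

With flow normal to the layers, continuity requires the same specific discharge q through every layer.
Σ(b_i/K_i) = 12.0/0.0956 + 8.18/35.9 = 125.8 d.
q = Δh / Σ(b_i/K_i) = 8.68 / 125.8 = 0.06903 m/day.
In each layer the seepage velocity is v_i = q/n_i, so the layer transit time is t_i = b_i·n_i / q:
  layer 1 (silt): t_1 = 12.0 × 0.11 / 0.06903 = 19.12 d
  layer 2 (karst limestone): t_2 = 8.18 × 0.04 / 0.06903 = 4.740 d
Total t = Σ t_i = 23.86 days.

23.9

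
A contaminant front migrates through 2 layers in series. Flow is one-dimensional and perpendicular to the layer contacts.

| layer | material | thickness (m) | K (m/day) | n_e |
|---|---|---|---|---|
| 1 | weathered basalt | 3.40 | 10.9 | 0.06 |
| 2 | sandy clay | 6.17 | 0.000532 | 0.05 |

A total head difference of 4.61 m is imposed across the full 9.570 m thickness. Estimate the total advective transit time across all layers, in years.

3.53

With flow normal to the layers, continuity requires the same specific discharge q through every layer.
Σ(b_i/K_i) = 3.40/10.9 + 6.17/0.000532 = 11598 d.
q = Δh / Σ(b_i/K_i) = 4.61 / 11598 = 0.0003975 m/day.
In each layer the seepage velocity is v_i = q/n_i, so the layer transit time is t_i = b_i·n_i / q:
  layer 1 (weathered basalt): t_1 = 3.40 × 0.06 / 0.0003975 = 513.2 d
  layer 2 (sandy clay): t_2 = 6.17 × 0.05 / 0.0003975 = 776.1 d
Total t = Σ t_i = 1289 days = 3.530 years.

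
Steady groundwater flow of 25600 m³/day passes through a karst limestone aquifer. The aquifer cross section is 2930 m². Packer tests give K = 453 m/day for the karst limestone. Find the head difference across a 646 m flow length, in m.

12.5

From Q = K·A·i, i = Q / (K·A) = 25600 / (453.0 × 2930) = 0.01929.
Head loss Δh = i · L = 0.01929 × 646 = 12.46 m.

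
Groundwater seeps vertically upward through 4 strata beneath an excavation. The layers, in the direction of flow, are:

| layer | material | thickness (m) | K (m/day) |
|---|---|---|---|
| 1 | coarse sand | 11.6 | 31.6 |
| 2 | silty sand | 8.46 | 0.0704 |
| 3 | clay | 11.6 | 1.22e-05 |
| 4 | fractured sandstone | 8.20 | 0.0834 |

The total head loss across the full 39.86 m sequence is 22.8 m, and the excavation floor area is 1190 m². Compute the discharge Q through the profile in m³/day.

Flow is perpendicular to layering, so the layers act in series and the equivalent K is the thickness-weighted harmonic mean.
Total thickness L = 11.6 + 8.46 + 11.6 + 8.20 = 39.86 m.
Σ(b_i/K_i) = 11.6/31.6 + 8.46/0.0704 + 11.6/1.22e-05 + 8.20/0.0834 = 9.510e+05 d.
K_eq = L / Σ(b_i/K_i) = 39.86 / 9.510e+05 = 4.191e-05 m/day.
Q = K_eq · A · (Δh/L) = 4.191e-05 × 1190 × (22.8/39.86) = 0.02853 m³/day.

0.0285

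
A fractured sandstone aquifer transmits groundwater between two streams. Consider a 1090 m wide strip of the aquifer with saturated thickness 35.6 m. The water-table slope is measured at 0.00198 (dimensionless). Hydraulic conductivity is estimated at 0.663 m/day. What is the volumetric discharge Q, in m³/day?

Cross-sectional area A = 1090 × 35.6 = 38804 m².
Hydraulic gradient i = 0.00198.
Darcy's law: Q = K · A · i = 0.6630 × 38804 × 0.001980 = 50.94 m³/day.

50.9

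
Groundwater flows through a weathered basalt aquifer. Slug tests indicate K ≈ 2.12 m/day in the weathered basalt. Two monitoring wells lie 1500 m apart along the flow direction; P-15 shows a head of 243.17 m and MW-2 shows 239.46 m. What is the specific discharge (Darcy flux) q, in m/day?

0.00524

Hydraulic gradient i = (243.17 − 239.46) / 1500 = 3.71 / 1500 = 0.002473.
Specific discharge q = K · i = 2.120 × 0.002473 = 0.005243 m/day.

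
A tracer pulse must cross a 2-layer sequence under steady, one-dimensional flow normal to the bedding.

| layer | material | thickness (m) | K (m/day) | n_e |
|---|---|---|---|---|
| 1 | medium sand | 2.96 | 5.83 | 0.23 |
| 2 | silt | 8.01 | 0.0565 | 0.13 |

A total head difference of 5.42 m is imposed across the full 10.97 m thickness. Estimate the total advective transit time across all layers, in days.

45.2

With flow normal to the layers, continuity requires the same specific discharge q through every layer.
Σ(b_i/K_i) = 2.96/5.83 + 8.01/0.0565 = 142.3 d.
q = Δh / Σ(b_i/K_i) = 5.42 / 142.3 = 0.03809 m/day.
In each layer the seepage velocity is v_i = q/n_i, so the layer transit time is t_i = b_i·n_i / q:
  layer 1 (medium sand): t_1 = 2.96 × 0.23 / 0.03809 = 17.87 d
  layer 2 (silt): t_2 = 8.01 × 0.13 / 0.03809 = 27.33 d
Total t = Σ t_i = 45.21 days.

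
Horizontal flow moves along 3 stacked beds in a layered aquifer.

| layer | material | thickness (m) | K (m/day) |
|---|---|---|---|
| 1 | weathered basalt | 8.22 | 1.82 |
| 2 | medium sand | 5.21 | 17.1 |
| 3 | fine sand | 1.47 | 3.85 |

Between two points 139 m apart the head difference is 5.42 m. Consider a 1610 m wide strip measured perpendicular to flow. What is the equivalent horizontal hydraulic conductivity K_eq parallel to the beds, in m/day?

Flow is parallel to layering, so each bed carries its own Darcy discharge and the transmissivities add.
Σ(K_i·b_i) = 1.82×8.22 + 17.1×5.21 + 3.85×1.47 = 109.7 m²/day.
Total thickness b = 14.90 m, so K_eq = Σ(K_i·b_i)/b = 7.363 m/day.

7.36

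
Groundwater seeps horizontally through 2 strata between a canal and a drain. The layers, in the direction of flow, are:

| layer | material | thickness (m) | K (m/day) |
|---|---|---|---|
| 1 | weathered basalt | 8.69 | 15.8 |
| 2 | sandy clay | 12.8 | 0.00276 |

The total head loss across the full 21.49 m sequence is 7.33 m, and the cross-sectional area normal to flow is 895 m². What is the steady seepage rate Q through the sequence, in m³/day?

Flow is perpendicular to layering, so the layers act in series and the equivalent K is the thickness-weighted harmonic mean.
Total thickness L = 8.69 + 12.8 = 21.49 m.
Σ(b_i/K_i) = 8.69/15.8 + 12.8/0.00276 = 4638 d.
K_eq = L / Σ(b_i/K_i) = 21.49 / 4638 = 0.004633 m/day.
Q = K_eq · A · (Δh/L) = 0.004633 × 895 × (7.33/21.49) = 1.414 m³/day.

1.41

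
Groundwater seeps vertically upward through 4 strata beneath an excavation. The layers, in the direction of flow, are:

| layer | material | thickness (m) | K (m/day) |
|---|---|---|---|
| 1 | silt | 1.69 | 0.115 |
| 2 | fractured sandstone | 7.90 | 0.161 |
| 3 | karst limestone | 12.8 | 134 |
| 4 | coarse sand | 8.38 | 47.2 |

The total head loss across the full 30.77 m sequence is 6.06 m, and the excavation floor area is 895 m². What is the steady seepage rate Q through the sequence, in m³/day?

84.7

Flow is perpendicular to layering, so the layers act in series and the equivalent K is the thickness-weighted harmonic mean.
Total thickness L = 1.69 + 7.90 + 12.8 + 8.38 = 30.77 m.
Σ(b_i/K_i) = 1.69/0.115 + 7.90/0.161 + 12.8/134 + 8.38/47.2 = 64.04 d.
K_eq = L / Σ(b_i/K_i) = 30.77 / 64.04 = 0.4805 m/day.
Q = K_eq · A · (Δh/L) = 0.4805 × 895 × (6.06/30.77) = 84.70 m³/day.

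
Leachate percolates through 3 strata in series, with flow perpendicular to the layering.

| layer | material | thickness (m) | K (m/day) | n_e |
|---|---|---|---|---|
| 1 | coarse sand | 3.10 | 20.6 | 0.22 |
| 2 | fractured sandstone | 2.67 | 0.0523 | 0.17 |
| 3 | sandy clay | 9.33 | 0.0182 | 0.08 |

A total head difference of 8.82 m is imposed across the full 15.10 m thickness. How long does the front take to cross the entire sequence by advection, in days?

With flow normal to the layers, continuity requires the same specific discharge q through every layer.
Σ(b_i/K_i) = 3.10/20.6 + 2.67/0.0523 + 9.33/0.0182 = 563.8 d.
q = Δh / Σ(b_i/K_i) = 8.82 / 563.8 = 0.01564 m/day.
In each layer the seepage velocity is v_i = q/n_i, so the layer transit time is t_i = b_i·n_i / q:
  layer 1 (coarse sand): t_1 = 3.10 × 0.22 / 0.01564 = 43.60 d
  layer 2 (fractured sandstone): t_2 = 2.67 × 0.17 / 0.01564 = 29.02 d
  layer 3 (sandy clay): t_3 = 9.33 × 0.08 / 0.01564 = 47.72 d
Total t = Σ t_i = 120.3 days.

120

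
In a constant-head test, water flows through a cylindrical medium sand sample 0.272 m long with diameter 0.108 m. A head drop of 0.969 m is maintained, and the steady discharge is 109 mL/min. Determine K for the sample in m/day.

Cross-sectional area A = π·(d/2)² = π × (0.108/2)² = 0.009161 m².
Convert discharge: 109 mL/min = 1.817e-06 m³/s.
Darcy's law rearranged: K = Q·L / (A·Δh) = 1.817e-06 × 0.272 / (0.009161 × 0.969) = 5.567e-05 m/s = 4.809 m/day.

4.81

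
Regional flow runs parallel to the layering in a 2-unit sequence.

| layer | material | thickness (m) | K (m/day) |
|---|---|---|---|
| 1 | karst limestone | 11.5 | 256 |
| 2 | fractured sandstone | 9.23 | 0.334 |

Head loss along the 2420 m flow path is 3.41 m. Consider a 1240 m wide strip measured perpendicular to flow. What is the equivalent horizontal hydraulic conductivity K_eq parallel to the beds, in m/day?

142

Flow is parallel to layering, so each bed carries its own Darcy discharge and the transmissivities add.
Σ(K_i·b_i) = 256×11.5 + 0.334×9.23 = 2947 m²/day.
Total thickness b = 20.73 m, so K_eq = Σ(K_i·b_i)/b = 142.2 m/day.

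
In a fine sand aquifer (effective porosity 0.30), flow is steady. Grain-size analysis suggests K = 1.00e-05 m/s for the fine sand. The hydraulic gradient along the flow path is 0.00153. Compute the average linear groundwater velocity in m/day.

Convert K: 1.00e-05 m/s × 86400 = 0.8640 m/day.
Hydraulic gradient i = 0.00153.
Darcy flux q = K · i = 0.8640 × 0.001530 = 0.001322 m/day.
Seepage velocity v = q / n_e = 0.001322 / 0.30 = 0.004406 m/day.

0.00441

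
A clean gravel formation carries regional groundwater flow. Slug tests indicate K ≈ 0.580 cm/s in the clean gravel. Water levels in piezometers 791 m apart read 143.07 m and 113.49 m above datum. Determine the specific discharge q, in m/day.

18.7

Convert K: 0.580 cm/s × 864 = 501.1 m/day.
Hydraulic gradient i = (143.07 − 113.49) / 791 = 29.58 / 791 = 0.03740.
Specific discharge q = K · i = 501.1 × 0.03740 = 18.74 m/day.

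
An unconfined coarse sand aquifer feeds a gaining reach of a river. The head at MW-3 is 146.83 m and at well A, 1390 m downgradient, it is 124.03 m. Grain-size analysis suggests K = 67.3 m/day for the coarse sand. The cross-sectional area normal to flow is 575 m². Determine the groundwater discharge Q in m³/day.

635

Hydraulic gradient i = (146.83 − 124.03) / 1390 = 22.8 / 1390 = 0.01640.
Darcy's law: Q = K · A · i = 67.30 × 575.0 × 0.01640 = 634.8 m³/day.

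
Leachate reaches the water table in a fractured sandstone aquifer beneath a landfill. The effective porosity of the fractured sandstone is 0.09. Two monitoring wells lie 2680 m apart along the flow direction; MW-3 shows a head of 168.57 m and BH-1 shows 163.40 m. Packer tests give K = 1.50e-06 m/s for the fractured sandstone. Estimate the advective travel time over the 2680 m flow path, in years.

Convert K: 1.50e-06 m/s × 86400 = 0.1296 m/day.
Hydraulic gradient i = (168.57 − 163.40) / 2680 = 5.17 / 2680 = 0.001929.
Darcy flux q = K · i = 0.1296 × 0.001929 = 0.0002500 m/day.
Seepage velocity v = q / n_e = 0.0002500 / 0.09 = 0.002778 m/day.
Travel time t = L / v = 2680 / 0.002778 = 9.648e+05 days = 2641 years.

2640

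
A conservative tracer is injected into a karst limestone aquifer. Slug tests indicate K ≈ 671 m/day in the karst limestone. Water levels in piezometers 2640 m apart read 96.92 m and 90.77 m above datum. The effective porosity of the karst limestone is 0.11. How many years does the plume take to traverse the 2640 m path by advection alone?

0.509

Hydraulic gradient i = (96.92 − 90.77) / 2640 = 6.15 / 2640 = 0.002330.
Darcy flux q = K · i = 671.0 × 0.002330 = 1.563 m/day.
Seepage velocity v = q / n_e = 1.563 / 0.11 = 14.21 m/day.
Travel time t = L / v = 2640 / 14.21 = 185.8 days = 0.5086 years.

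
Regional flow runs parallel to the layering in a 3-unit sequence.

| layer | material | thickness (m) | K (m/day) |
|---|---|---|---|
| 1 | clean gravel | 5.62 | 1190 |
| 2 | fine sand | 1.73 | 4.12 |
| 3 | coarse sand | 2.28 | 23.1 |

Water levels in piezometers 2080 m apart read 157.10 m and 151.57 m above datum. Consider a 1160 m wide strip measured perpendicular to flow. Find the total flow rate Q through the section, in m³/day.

Flow is parallel to layering, so each bed carries its own Darcy discharge and the transmissivities add.
Σ(K_i·b_i) = 1190×5.62 + 4.12×1.73 + 23.1×2.28 = 6748 m²/day.
Hydraulic gradient i = (157.10 − 151.57) / 2080 = 5.53 / 2080 = 0.002659.
Q = Σ(K_i·b_i) · W · i = 6748 × 1160 × 0.002659 = 20810 m³/day.

20800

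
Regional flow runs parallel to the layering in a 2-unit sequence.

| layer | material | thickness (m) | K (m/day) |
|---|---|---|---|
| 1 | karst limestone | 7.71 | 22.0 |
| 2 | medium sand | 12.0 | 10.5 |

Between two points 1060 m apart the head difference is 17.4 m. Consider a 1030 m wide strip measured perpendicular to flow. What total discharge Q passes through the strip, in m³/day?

5000

Flow is parallel to layering, so each bed carries its own Darcy discharge and the transmissivities add.
Σ(K_i·b_i) = 22.0×7.71 + 10.5×12.0 = 295.6 m²/day.
Hydraulic gradient i = Δh / L = 17.4 / 1060 = 0.01642.
Q = Σ(K_i·b_i) · W · i = 295.6 × 1030 × 0.01642 = 4998 m³/day.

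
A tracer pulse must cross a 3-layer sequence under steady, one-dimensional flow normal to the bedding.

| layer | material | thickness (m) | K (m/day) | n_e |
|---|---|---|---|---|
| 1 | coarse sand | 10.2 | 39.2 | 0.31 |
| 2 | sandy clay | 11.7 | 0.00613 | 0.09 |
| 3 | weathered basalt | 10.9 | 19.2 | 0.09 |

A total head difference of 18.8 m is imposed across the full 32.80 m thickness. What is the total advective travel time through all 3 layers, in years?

With flow normal to the layers, continuity requires the same specific discharge q through every layer.
Σ(b_i/K_i) = 10.2/39.2 + 11.7/0.00613 + 10.9/19.2 = 1909 d.
q = Δh / Σ(b_i/K_i) = 18.8 / 1909 = 0.009846 m/day.
In each layer the seepage velocity is v_i = q/n_i, so the layer transit time is t_i = b_i·n_i / q:
  layer 1 (coarse sand): t_1 = 10.2 × 0.31 / 0.009846 = 321.2 d
  layer 2 (sandy clay): t_2 = 11.7 × 0.09 / 0.009846 = 107.0 d
  layer 3 (weathered basalt): t_3 = 10.9 × 0.09 / 0.009846 = 99.64 d
Total t = Σ t_i = 527.7 days = 1.445 years.

1.44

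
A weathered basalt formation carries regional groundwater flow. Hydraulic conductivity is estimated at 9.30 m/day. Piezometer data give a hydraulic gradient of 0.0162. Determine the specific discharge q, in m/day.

0.151

Hydraulic gradient i = 0.0162.
Specific discharge q = K · i = 9.300 × 0.01620 = 0.1507 m/day.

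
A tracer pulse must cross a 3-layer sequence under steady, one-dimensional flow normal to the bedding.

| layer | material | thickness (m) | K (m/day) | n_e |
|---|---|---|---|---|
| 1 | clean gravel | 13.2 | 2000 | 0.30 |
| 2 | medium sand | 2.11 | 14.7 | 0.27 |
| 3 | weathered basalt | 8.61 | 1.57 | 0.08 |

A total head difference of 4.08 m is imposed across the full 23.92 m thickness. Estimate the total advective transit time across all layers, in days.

With flow normal to the layers, continuity requires the same specific discharge q through every layer.
Σ(b_i/K_i) = 13.2/2000 + 2.11/14.7 + 8.61/1.57 = 5.634 d.
q = Δh / Σ(b_i/K_i) = 4.08 / 5.634 = 0.7241 m/day.
In each layer the seepage velocity is v_i = q/n_i, so the layer transit time is t_i = b_i·n_i / q:
  layer 1 (clean gravel): t_1 = 13.2 × 0.30 / 0.7241 = 5.469 d
  layer 2 (medium sand): t_2 = 2.11 × 0.27 / 0.7241 = 0.7867 d
  layer 3 (weathered basalt): t_3 = 8.61 × 0.08 / 0.7241 = 0.9512 d
Total t = Σ t_i = 7.206 days.

7.21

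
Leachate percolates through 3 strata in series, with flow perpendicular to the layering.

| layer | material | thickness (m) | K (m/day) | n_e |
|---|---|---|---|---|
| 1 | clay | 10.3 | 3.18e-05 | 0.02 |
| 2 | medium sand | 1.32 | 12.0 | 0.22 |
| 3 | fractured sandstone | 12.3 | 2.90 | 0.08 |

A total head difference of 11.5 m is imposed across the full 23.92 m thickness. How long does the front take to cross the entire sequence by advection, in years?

114

With flow normal to the layers, continuity requires the same specific discharge q through every layer.
Σ(b_i/K_i) = 10.3/3.18e-05 + 1.32/12.0 + 12.3/2.90 = 3.239e+05 d.
q = Δh / Σ(b_i/K_i) = 11.5 / 3.239e+05 = 3.550e-05 m/day.
In each layer the seepage velocity is v_i = q/n_i, so the layer transit time is t_i = b_i·n_i / q:
  layer 1 (clay): t_1 = 10.3 × 0.02 / 3.550e-05 = 5802 d
  layer 2 (medium sand): t_2 = 1.32 × 0.22 / 3.550e-05 = 8179 d
  layer 3 (fractured sandstone): t_3 = 12.3 × 0.08 / 3.550e-05 = 27715 d
Total t = Σ t_i = 41696 days = 114.2 years.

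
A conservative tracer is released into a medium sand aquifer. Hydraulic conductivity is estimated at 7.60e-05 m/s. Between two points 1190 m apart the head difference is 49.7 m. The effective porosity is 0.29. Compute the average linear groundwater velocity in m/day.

0.946

Convert K: 7.60e-05 m/s × 86400 = 6.566 m/day.
Hydraulic gradient i = Δh / L = 49.7 / 1190 = 0.04176.
Darcy flux q = K · i = 6.566 × 0.04176 = 0.2742 m/day.
Seepage velocity v = q / n_e = 0.2742 / 0.29 = 0.9457 m/day.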